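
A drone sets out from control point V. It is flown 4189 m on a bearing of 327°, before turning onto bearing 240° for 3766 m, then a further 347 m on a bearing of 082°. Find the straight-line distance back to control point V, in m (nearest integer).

5464 m

Leg 1 (327°, 4189 m): east 4189 sin 327° = -2281.49, north 4189 cos 327° = 3513.19
Leg 2 (240°, 3766 m): east 3766 sin 240° = -3261.45, north 3766 cos 240° = -1883.00
Leg 3 (082°, 347 m): east 347 sin 82° = 343.62, north 347 cos 82° = 48.29
Net: -5199.32 east, 1678.48 north. Distance = √((-5199.32)² + (1678.48)²) = 5463.539 m.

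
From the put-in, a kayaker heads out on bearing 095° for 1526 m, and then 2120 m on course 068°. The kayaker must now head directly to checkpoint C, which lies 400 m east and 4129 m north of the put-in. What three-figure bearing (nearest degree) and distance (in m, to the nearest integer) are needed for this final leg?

Leg 1 (095°, 1526 m): east 1526 sin 95° = 1520.19, north 1526 cos 95° = -133.00
Leg 2 (068°, 2120 m): east 2120 sin 68° = 1965.63, north 2120 cos 68° = 794.17
Current position: (3485.82, 661.17). Target: (400, 4129). Remaining: Δeast = -3085.82, Δnorth = 3467.83.
Bearing = atan2(-3085.82, 3467.83) mod 360° = 318.34°; distance = √((-3085.82)² + (3467.83)²) = 4642.001 m.

318°, 4642 m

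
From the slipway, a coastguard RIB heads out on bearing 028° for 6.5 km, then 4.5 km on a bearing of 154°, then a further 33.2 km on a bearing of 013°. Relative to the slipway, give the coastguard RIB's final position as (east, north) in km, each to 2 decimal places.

Leg 1 (028°, 6.5 km): east 6.5 sin 28° = 3.05, north 6.5 cos 28° = 5.74
Leg 2 (154°, 4.5 km): east 4.5 sin 154° = 1.97, north 4.5 cos 154° = -4.04
Leg 3 (013°, 33.2 km): east 33.2 sin 13° = 7.47, north 33.2 cos 13° = 32.35
Summing: 12.49 km east, 34.04 km north → (12.49, 34.04).

(12.49, 34.04)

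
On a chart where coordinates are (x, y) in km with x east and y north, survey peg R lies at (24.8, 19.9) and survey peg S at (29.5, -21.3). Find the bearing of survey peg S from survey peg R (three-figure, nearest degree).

Δeast = 29.5 − 24.8 = 4.70; Δnorth = -21.3 − 19.9 = -41.20.
Bearing = atan2(Δeast, Δnorth) mod 360° = 173.49° ≈ 173°.

173°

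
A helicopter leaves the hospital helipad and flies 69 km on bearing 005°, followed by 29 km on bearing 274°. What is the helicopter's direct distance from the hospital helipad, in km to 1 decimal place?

74.4 km

Leg 1 (005°, 69 km): east 69 sin 5° = 6.01, north 69 cos 5° = 68.74
Leg 2 (274°, 29 km): east 29 sin 274° = -28.93, north 29 cos 274° = 2.02
Net: -22.92 east, 70.76 north. Distance = √((-22.92)² + (70.76)²) = 74.378 km.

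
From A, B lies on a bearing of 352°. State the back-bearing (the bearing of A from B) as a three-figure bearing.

Back-bearing = 352° − 180° = 172°.

172°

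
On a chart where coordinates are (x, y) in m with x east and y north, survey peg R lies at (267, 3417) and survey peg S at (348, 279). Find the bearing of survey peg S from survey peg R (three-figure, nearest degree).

179°

Δeast = 348 − 267 = 81.00; Δnorth = 279 − 3417 = -3138.00.
Bearing = atan2(Δeast, Δnorth) mod 360° = 178.52° ≈ 179°.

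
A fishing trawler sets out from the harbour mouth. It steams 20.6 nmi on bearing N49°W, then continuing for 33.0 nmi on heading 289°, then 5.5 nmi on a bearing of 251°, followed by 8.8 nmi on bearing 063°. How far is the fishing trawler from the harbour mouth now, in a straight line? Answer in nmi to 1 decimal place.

51.4 nmi

Leg 1 (N49°W, 20.6 nmi): east 20.6 sin 311° = -15.55, north 20.6 cos 311° = 13.51
Leg 2 (289°, 33.0 nmi): east 33.0 sin 289° = -31.20, north 33.0 cos 289° = 10.74
Leg 3 (251°, 5.5 nmi): east 5.5 sin 251° = -5.20, north 5.5 cos 251° = -1.79
Leg 4 (063°, 8.8 nmi): east 8.8 sin 63° = 7.84, north 8.8 cos 63° = 4.00
Net: -44.11 east, 26.46 north. Distance = √((-44.11)² + (26.46)²) = 51.438 nmi.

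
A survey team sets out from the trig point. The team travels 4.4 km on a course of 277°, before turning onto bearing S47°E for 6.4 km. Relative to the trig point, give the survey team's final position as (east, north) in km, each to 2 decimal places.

(0.31, -3.83)

Leg 1 (277°, 4.4 km): east 4.4 sin 277° = -4.37, north 4.4 cos 277° = 0.54
Leg 2 (S47°E, 6.4 km): east 6.4 sin 133° = 4.68, north 6.4 cos 133° = -4.36
Summing: 0.31 km east, -3.83 km north → (0.31, -3.83).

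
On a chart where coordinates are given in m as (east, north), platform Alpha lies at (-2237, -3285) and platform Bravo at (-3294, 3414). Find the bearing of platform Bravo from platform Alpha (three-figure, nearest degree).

Δeast = -3294 − -2237 = -1057.00; Δnorth = 3414 − -3285 = 6699.00.
Bearing = atan2(Δeast, Δnorth) mod 360° = 351.03° ≈ 351°.

351°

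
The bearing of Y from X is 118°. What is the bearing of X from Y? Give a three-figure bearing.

298°

Back-bearing = 118° + 180° = 298°.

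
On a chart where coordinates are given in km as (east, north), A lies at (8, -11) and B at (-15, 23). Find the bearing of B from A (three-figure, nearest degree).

Δeast = -15 − 8 = -23.00; Δnorth = 23 − -11 = 34.00.
Bearing = atan2(Δeast, Δnorth) mod 360° = 325.92° ≈ 326°.

326°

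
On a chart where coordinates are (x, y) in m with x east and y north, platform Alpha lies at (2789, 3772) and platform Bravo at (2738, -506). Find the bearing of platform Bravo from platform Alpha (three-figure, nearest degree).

181°

Δeast = 2738 − 2789 = -51.00; Δnorth = -506 − 3772 = -4278.00.
Bearing = atan2(Δeast, Δnorth) mod 360° = 180.68° ≈ 181°.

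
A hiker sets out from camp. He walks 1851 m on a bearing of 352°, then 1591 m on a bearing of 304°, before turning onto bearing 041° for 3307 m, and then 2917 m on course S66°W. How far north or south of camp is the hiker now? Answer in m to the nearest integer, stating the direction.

4032 m north

Leg 1 (352°, 1851 m): east 1851 sin 352° = -257.61, north 1851 cos 352° = 1832.99
Leg 2 (304°, 1591 m): east 1591 sin 304° = -1319.00, north 1591 cos 304° = 889.68
Leg 3 (041°, 3307 m): east 3307 sin 41° = 2169.59, north 3307 cos 41° = 2495.82
Leg 4 (S66°W, 2917 m): east 2917 sin 246° = -2664.81, north 2917 cos 246° = -1186.45
Net north component: 4032.04 m.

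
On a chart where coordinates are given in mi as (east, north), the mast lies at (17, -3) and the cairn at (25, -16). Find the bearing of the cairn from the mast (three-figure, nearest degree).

Δeast = 25 − 17 = 8.00; Δnorth = -16 − -3 = -13.00.
Bearing = atan2(Δeast, Δnorth) mod 360° = 148.39° ≈ 148°.

148°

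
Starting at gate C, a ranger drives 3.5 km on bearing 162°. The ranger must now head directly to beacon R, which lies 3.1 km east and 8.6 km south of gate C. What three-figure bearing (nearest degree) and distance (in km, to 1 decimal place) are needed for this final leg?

Leg 1 (162°, 3.5 km): east 3.5 sin 162° = 1.08, north 3.5 cos 162° = -3.33
Current position: (1.08, -3.33). Target: (3.1, -8.6). Remaining: Δeast = 2.02, Δnorth = -5.27.
Bearing = atan2(2.02, -5.27) mod 360° = 159.05°; distance = √((2.02)² + (-5.27)²) = 5.645 km.

159°, 5.6 km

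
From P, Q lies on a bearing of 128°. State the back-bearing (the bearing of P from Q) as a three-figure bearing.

308°

Back-bearing = 128° + 180° = 308°.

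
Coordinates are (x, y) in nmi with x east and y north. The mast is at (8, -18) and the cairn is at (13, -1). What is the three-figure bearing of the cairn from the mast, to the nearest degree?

Δeast = 13 − 8 = 5.00; Δnorth = -1 − -18 = 17.00.
Bearing = atan2(Δeast, Δnorth) mod 360° = 16.39° ≈ 016°.

016°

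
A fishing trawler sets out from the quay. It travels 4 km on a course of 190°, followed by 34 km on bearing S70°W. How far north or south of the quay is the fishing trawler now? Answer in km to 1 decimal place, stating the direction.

Leg 1 (190°, 4 km): east 4 sin 190° = -0.69, north 4 cos 190° = -3.94
Leg 2 (S70°W, 34 km): east 34 sin 250° = -31.95, north 34 cos 250° = -11.63
Net north component: -15.57 km.

15.6 km south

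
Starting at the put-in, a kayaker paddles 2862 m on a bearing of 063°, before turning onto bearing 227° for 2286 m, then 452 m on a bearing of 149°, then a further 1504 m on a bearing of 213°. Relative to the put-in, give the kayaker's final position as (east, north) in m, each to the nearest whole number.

(292, -1909)

Leg 1 (063°, 2862 m): east 2862 sin 63° = 2550.06, north 2862 cos 63° = 1299.32
Leg 2 (227°, 2286 m): east 2286 sin 227° = -1671.87, north 2286 cos 227° = -1559.05
Leg 3 (149°, 452 m): east 452 sin 149° = 232.80, north 452 cos 149° = -387.44
Leg 4 (213°, 1504 m): east 1504 sin 213° = -819.14, north 1504 cos 213° = -1261.36
Summing: 291.85 m east, -1908.53 m north → (292, -1909).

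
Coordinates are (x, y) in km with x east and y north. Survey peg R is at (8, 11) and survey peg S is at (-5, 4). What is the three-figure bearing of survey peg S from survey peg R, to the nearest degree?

Δeast = -5 − 8 = -13.00; Δnorth = 4 − 11 = -7.00.
Bearing = atan2(Δeast, Δnorth) mod 360° = 241.70° ≈ 242°.

242°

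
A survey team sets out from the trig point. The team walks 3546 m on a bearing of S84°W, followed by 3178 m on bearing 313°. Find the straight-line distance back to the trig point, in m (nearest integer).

6120 m

Leg 1 (S84°W, 3546 m): east 3546 sin 264° = -3526.57, north 3546 cos 264° = -370.66
Leg 2 (313°, 3178 m): east 3178 sin 313° = -2324.24, north 3178 cos 313° = 2167.39
Net: -5850.82 east, 1796.73 north. Distance = √((-5850.82)² + (1796.73)²) = 6120.482 m.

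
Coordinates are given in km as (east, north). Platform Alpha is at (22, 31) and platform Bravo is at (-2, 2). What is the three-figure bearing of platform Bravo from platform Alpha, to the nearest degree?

Δeast = -2 − 22 = -24.00; Δnorth = 2 − 31 = -29.00.
Bearing = atan2(Δeast, Δnorth) mod 360° = 219.61° ≈ 220°.

220°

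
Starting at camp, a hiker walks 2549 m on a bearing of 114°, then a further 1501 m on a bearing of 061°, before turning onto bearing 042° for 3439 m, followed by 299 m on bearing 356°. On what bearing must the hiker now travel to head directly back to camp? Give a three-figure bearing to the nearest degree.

247°

Leg 1 (114°, 2549 m): east 2549 sin 114° = 2328.63, north 2549 cos 114° = -1036.77
Leg 2 (061°, 1501 m): east 1501 sin 61° = 1312.80, north 1501 cos 61° = 727.70
Leg 3 (042°, 3439 m): east 3439 sin 42° = 2301.14, north 3439 cos 42° = 2555.68
Leg 4 (356°, 299 m): east 299 sin 356° = -20.86, north 299 cos 356° = 298.27
Net displacement: 5921.71 east, 2544.87 north. Direction back to start is (-5921.71, -2544.87): bearing = atan2(-5921.71, -2544.87) mod 360° = 246.74° ≈ 247°.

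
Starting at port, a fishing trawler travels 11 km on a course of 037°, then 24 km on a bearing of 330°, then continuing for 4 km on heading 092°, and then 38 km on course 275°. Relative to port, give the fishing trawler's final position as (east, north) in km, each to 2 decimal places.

Leg 1 (037°, 11 km): east 11 sin 37° = 6.62, north 11 cos 37° = 8.78
Leg 2 (330°, 24 km): east 24 sin 330° = -12.00, north 24 cos 330° = 20.78
Leg 3 (092°, 4 km): east 4 sin 92° = 4.00, north 4 cos 92° = -0.14
Leg 4 (275°, 38 km): east 38 sin 275° = -37.86, north 38 cos 275° = 3.31
Summing: -39.24 km east, 32.74 km north → (-39.24, 32.74).

(-39.24, 32.74)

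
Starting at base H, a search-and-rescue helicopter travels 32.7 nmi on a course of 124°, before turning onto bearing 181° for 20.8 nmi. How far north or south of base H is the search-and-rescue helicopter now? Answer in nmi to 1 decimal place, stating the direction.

39.1 nmi south

Leg 1 (124°, 32.7 nmi): east 32.7 sin 124° = 27.11, north 32.7 cos 124° = -18.29
Leg 2 (181°, 20.8 nmi): east 20.8 sin 181° = -0.36, north 20.8 cos 181° = -20.80
Net north component: -39.08 nmi.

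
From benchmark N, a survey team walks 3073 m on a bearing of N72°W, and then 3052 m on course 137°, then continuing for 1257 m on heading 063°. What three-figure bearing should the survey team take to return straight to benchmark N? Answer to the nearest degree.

Leg 1 (N72°W, 3073 m): east 3073 sin 288° = -2922.60, north 3073 cos 288° = 949.61
Leg 2 (137°, 3052 m): east 3052 sin 137° = 2081.46, north 3052 cos 137° = -2232.09
Leg 3 (063°, 1257 m): east 1257 sin 63° = 1120.00, north 1257 cos 63° = 570.67
Net displacement: 278.86 east, -711.82 north. Direction back to start is (-278.86, 711.82): bearing = atan2(-278.86, 711.82) mod 360° = 338.61° ≈ 339°.

339°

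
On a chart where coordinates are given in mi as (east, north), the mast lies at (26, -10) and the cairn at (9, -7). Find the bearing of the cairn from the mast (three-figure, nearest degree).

280°

Δeast = 9 − 26 = -17.00; Δnorth = -7 − -10 = 3.00.
Bearing = atan2(Δeast, Δnorth) mod 360° = 280.01° ≈ 280°.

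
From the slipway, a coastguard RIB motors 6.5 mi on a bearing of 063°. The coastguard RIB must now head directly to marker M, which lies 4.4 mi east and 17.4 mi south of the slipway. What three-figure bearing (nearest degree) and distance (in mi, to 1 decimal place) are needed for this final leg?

Leg 1 (063°, 6.5 mi): east 6.5 sin 63° = 5.79, north 6.5 cos 63° = 2.95
Current position: (5.79, 2.95). Target: (4.4, -17.4). Remaining: Δeast = -1.39, Δnorth = -20.35.
Bearing = atan2(-1.39, -20.35) mod 360° = 183.91°; distance = √((-1.39)² + (-20.35)²) = 20.398 mi.

184°, 20.4 mi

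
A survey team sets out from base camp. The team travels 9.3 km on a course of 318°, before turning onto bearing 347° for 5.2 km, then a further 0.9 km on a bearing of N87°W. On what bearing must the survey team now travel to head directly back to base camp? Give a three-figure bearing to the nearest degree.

Leg 1 (318°, 9.3 km): east 9.3 sin 318° = -6.22, north 9.3 cos 318° = 6.91
Leg 2 (347°, 5.2 km): east 5.2 sin 347° = -1.17, north 5.2 cos 347° = 5.07
Leg 3 (N87°W, 0.9 km): east 0.9 sin 273° = -0.90, north 0.9 cos 273° = 0.05
Net displacement: -8.29 east, 12.03 north. Direction back to start is (8.29, -12.03): bearing = atan2(8.29, -12.03) mod 360° = 145.41° ≈ 145°.

145°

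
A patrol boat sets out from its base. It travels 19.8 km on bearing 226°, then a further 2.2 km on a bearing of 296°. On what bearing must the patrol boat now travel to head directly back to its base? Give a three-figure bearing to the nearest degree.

052°

Leg 1 (226°, 19.8 km): east 19.8 sin 226° = -14.24, north 19.8 cos 226° = -13.75
Leg 2 (296°, 2.2 km): east 2.2 sin 296° = -1.98, north 2.2 cos 296° = 0.96
Net displacement: -16.22 east, -12.79 north. Direction back to start is (16.22, 12.79): bearing = atan2(16.22, 12.79) mod 360° = 51.74° ≈ 052°.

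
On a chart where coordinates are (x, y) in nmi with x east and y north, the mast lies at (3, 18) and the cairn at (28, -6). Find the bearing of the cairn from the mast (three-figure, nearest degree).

Δeast = 28 − 3 = 25.00; Δnorth = -6 − 18 = -24.00.
Bearing = atan2(Δeast, Δnorth) mod 360° = 133.83° ≈ 134°.

134°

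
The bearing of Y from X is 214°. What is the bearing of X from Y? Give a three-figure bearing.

034°

Back-bearing = 214° − 180° = 034°.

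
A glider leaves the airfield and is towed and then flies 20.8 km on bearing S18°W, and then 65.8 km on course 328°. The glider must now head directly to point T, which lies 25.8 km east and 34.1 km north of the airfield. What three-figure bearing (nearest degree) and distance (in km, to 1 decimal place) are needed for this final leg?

Leg 1 (S18°W, 20.8 km): east 20.8 sin 198° = -6.43, north 20.8 cos 198° = -19.78
Leg 2 (328°, 65.8 km): east 65.8 sin 328° = -34.87, north 65.8 cos 328° = 55.80
Current position: (-41.30, 36.02). Target: (25.8, 34.1). Remaining: Δeast = 67.10, Δnorth = -1.92.
Bearing = atan2(67.10, -1.92) mod 360° = 91.64°; distance = √((67.10)² + (-1.92)²) = 67.124 km.

092°, 67.1 km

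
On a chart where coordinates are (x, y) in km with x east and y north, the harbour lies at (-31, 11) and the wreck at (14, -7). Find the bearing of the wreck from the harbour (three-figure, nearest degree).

Δeast = 14 − -31 = 45.00; Δnorth = -7 − 11 = -18.00.
Bearing = atan2(Δeast, Δnorth) mod 360° = 111.80° ≈ 112°.

112°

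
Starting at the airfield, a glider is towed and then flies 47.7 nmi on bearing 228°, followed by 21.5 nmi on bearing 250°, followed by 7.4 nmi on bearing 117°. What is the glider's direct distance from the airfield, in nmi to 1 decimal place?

Leg 1 (228°, 47.7 nmi): east 47.7 sin 228° = -35.45, north 47.7 cos 228° = -31.92
Leg 2 (250°, 21.5 nmi): east 21.5 sin 250° = -20.20, north 21.5 cos 250° = -7.35
Leg 3 (117°, 7.4 nmi): east 7.4 sin 117° = 6.59, north 7.4 cos 117° = -3.36
Net: -49.06 east, -42.63 north. Distance = √((-49.06)² + (-42.63)²) = 64.993 nmi.

65.0 nmi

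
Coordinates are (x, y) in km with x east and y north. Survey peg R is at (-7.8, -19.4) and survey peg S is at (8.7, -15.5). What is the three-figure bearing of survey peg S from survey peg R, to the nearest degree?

Δeast = 8.7 − -7.8 = 16.50; Δnorth = -15.5 − -19.4 = 3.90.
Bearing = atan2(Δeast, Δnorth) mod 360° = 76.70° ≈ 077°.

077°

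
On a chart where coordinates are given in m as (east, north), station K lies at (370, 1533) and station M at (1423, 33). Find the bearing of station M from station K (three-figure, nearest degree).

Δeast = 1423 − 370 = 1053.00; Δnorth = 33 − 1533 = -1500.00.
Bearing = atan2(Δeast, Δnorth) mod 360° = 144.93° ≈ 145°.

145°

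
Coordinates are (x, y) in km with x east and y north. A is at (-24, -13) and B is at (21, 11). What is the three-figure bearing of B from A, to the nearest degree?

062°

Δeast = 21 − -24 = 45.00; Δnorth = 11 − -13 = 24.00.
Bearing = atan2(Δeast, Δnorth) mod 360° = 61.93° ≈ 062°.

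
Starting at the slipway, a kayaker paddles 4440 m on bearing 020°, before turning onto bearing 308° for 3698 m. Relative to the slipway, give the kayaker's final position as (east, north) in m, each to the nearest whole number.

(-1395, 6449)

Leg 1 (020°, 4440 m): east 4440 sin 20° = 1518.57, north 4440 cos 20° = 4172.24
Leg 2 (308°, 3698 m): east 3698 sin 308° = -2914.06, north 3698 cos 308° = 2276.72
Summing: -1395.49 m east, 6448.95 m north → (-1395, 6449).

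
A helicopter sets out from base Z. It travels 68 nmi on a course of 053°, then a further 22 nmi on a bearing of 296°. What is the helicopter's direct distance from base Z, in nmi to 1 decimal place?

Leg 1 (053°, 68 nmi): east 68 sin 53° = 54.31, north 68 cos 53° = 40.92
Leg 2 (296°, 22 nmi): east 22 sin 296° = -19.77, north 22 cos 296° = 9.64
Net: 34.53 east, 50.57 north. Distance = √((34.53)² + (50.57)²) = 61.234 nmi.

61.2 nmi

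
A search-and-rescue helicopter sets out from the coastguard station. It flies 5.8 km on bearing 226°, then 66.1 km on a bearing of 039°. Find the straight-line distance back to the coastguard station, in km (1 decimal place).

60.3 km

Leg 1 (226°, 5.8 km): east 5.8 sin 226° = -4.17, north 5.8 cos 226° = -4.03
Leg 2 (039°, 66.1 km): east 66.1 sin 39° = 41.60, north 66.1 cos 39° = 51.37
Net: 37.43 east, 47.34 north. Distance = √((37.43)² + (47.34)²) = 60.347 km.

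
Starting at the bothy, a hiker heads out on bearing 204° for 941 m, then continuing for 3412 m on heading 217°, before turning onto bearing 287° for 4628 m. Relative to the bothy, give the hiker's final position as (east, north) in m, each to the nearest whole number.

(-6862, -2231)

Leg 1 (204°, 941 m): east 941 sin 204° = -382.74, north 941 cos 204° = -859.65
Leg 2 (217°, 3412 m): east 3412 sin 217° = -2053.39, north 3412 cos 217° = -2724.94
Leg 3 (287°, 4628 m): east 4628 sin 287° = -4425.78, north 4628 cos 287° = 1353.10
Summing: -6861.91 m east, -2231.49 m north → (-6862, -2231).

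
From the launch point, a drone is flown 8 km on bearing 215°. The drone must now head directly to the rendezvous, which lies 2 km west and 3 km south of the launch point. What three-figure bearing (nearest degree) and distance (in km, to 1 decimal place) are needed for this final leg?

036°, 4.4 km

Leg 1 (215°, 8 km): east 8 sin 215° = -4.59, north 8 cos 215° = -6.55
Current position: (-4.59, -6.55). Target: (-2, -3). Remaining: Δeast = 2.59, Δnorth = 3.55.
Bearing = atan2(2.59, 3.55) mod 360° = 36.07°; distance = √((2.59)² + (3.55)²) = 4.396 km.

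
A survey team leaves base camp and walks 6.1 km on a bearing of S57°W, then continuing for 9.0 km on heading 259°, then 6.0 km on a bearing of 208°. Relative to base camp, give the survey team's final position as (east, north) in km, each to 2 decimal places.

Leg 1 (S57°W, 6.1 km): east 6.1 sin 237° = -5.12, north 6.1 cos 237° = -3.32
Leg 2 (259°, 9.0 km): east 9.0 sin 259° = -8.83, north 9.0 cos 259° = -1.72
Leg 3 (208°, 6.0 km): east 6.0 sin 208° = -2.82, north 6.0 cos 208° = -5.30
Summing: -16.77 km east, -10.34 km north → (-16.77, -10.34).

(-16.77, -10.34)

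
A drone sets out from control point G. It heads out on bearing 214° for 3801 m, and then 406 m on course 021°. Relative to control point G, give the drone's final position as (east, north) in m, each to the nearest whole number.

Leg 1 (214°, 3801 m): east 3801 sin 214° = -2125.49, north 3801 cos 214° = -3151.17
Leg 2 (021°, 406 m): east 406 sin 21° = 145.50, north 406 cos 21° = 379.03
Summing: -1979.99 m east, -2772.14 m north → (-1980, -2772).

(-1980, -2772)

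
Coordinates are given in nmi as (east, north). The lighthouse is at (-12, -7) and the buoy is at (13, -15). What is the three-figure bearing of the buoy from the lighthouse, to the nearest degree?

108°

Δeast = 13 − -12 = 25.00; Δnorth = -15 − -7 = -8.00.
Bearing = atan2(Δeast, Δnorth) mod 360° = 107.74° ≈ 108°.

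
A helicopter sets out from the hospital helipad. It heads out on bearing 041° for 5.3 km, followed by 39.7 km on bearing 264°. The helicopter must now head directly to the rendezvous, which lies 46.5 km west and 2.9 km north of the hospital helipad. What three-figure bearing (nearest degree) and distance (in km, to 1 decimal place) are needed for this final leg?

286°, 10.9 km

Leg 1 (041°, 5.3 km): east 5.3 sin 41° = 3.48, north 5.3 cos 41° = 4.00
Leg 2 (264°, 39.7 km): east 39.7 sin 264° = -39.48, north 39.7 cos 264° = -4.15
Current position: (-36.01, -0.15). Target: (-46.5, 2.9). Remaining: Δeast = -10.49, Δnorth = 3.05.
Bearing = atan2(-10.49, 3.05) mod 360° = 286.20°; distance = √((-10.49)² + (3.05)²) = 10.929 km.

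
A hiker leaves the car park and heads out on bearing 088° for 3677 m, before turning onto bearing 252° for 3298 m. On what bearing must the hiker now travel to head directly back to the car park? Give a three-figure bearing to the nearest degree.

Leg 1 (088°, 3677 m): east 3677 sin 88° = 3674.76, north 3677 cos 88° = 128.33
Leg 2 (252°, 3298 m): east 3298 sin 252° = -3136.58, north 3298 cos 252° = -1019.14
Net displacement: 538.18 east, -890.81 north. Direction back to start is (-538.18, 890.81): bearing = atan2(-538.18, 890.81) mod 360° = 328.86° ≈ 329°.

329°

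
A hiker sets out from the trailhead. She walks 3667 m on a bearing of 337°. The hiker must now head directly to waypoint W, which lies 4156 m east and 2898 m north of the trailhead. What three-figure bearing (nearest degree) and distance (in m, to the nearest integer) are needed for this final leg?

Leg 1 (337°, 3667 m): east 3667 sin 337° = -1432.81, north 3667 cos 337° = 3375.49
Current position: (-1432.81, 3375.49). Target: (4156, 2898). Remaining: Δeast = 5588.81, Δnorth = -477.49.
Bearing = atan2(5588.81, -477.49) mod 360° = 94.88°; distance = √((5588.81)² + (-477.49)²) = 5609.172 m.

095°, 5609 m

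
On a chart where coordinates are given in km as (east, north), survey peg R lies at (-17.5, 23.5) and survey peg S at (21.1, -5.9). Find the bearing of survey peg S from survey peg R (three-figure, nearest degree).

Δeast = 21.1 − -17.5 = 38.60; Δnorth = -5.9 − 23.5 = -29.40.
Bearing = atan2(Δeast, Δnorth) mod 360° = 127.30° ≈ 127°.

127°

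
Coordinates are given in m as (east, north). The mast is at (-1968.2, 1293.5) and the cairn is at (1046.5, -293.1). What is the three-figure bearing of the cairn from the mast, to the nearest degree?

118°

Δeast = 1046.5 − -1968.2 = 3014.70; Δnorth = -293.1 − 1293.5 = -1586.60.
Bearing = atan2(Δeast, Δnorth) mod 360° = 117.76° ≈ 118°.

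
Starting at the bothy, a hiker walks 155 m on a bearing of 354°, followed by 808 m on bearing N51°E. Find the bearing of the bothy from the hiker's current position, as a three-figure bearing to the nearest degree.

Leg 1 (354°, 155 m): east 155 sin 354° = -16.20, north 155 cos 354° = 154.15
Leg 2 (N51°E, 808 m): east 808 sin 51° = 627.93, north 808 cos 51° = 508.49
Net displacement: 611.73 east, 662.64 north. Direction back to start is (-611.73, -662.64): bearing = atan2(-611.73, -662.64) mod 360° = 222.71° ≈ 223°.

223°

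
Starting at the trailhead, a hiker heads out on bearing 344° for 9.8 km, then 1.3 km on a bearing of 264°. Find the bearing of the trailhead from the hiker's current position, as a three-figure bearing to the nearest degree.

Leg 1 (344°, 9.8 km): east 9.8 sin 344° = -2.70, north 9.8 cos 344° = 9.42
Leg 2 (264°, 1.3 km): east 1.3 sin 264° = -1.29, north 1.3 cos 264° = -0.14
Net displacement: -3.99 east, 9.28 north. Direction back to start is (3.99, -9.28): bearing = atan2(3.99, -9.28) mod 360° = 156.72° ≈ 157°.

157°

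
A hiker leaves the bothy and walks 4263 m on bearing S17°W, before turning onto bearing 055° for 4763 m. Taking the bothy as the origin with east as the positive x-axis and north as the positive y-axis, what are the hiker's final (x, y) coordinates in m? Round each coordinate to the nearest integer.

Leg 1 (S17°W, 4263 m): east 4263 sin 197° = -1246.38, north 4263 cos 197° = -4076.73
Leg 2 (055°, 4763 m): east 4763 sin 55° = 3901.62, north 4763 cos 55° = 2731.94
Summing: 2655.24 m east, -1344.78 m north → (2655, -1345).

(2655, -1345)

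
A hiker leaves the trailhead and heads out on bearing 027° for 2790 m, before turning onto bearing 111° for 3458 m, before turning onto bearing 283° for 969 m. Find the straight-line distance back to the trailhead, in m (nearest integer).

Leg 1 (027°, 2790 m): east 2790 sin 27° = 1266.63, north 2790 cos 27° = 2485.91
Leg 2 (111°, 3458 m): east 3458 sin 111° = 3228.32, north 3458 cos 111° = -1239.24
Leg 3 (283°, 969 m): east 969 sin 283° = -944.16, north 969 cos 283° = 217.98
Net: 3550.79 east, 1464.65 north. Distance = √((3550.79)² + (1464.65)²) = 3841.003 m.

3841 m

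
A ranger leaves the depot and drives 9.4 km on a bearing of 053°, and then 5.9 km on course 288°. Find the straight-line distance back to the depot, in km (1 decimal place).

Leg 1 (053°, 9.4 km): east 9.4 sin 53° = 7.51, north 9.4 cos 53° = 5.66
Leg 2 (288°, 5.9 km): east 5.9 sin 288° = -5.61, north 5.9 cos 288° = 1.82
Net: 1.90 east, 7.48 north. Distance = √((1.90)² + (7.48)²) = 7.717 km.

7.7 km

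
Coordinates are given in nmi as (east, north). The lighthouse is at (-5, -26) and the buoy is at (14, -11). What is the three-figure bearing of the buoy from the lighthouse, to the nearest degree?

052°

Δeast = 14 − -5 = 19.00; Δnorth = -11 − -26 = 15.00.
Bearing = atan2(Δeast, Δnorth) mod 360° = 51.71° ≈ 052°.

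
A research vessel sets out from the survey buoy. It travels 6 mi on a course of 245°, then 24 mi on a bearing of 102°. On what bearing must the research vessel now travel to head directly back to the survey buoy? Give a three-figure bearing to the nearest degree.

Leg 1 (245°, 6 mi): east 6 sin 245° = -5.44, north 6 cos 245° = -2.54
Leg 2 (102°, 24 mi): east 24 sin 102° = 23.48, north 24 cos 102° = -4.99
Net displacement: 18.04 east, -7.53 north. Direction back to start is (-18.04, 7.53): bearing = atan2(-18.04, 7.53) mod 360° = 292.65° ≈ 293°.

293°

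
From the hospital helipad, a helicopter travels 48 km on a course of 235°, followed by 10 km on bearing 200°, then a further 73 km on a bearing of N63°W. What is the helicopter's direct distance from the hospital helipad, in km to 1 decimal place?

107.8 km

Leg 1 (235°, 48 km): east 48 sin 235° = -39.32, north 48 cos 235° = -27.53
Leg 2 (200°, 10 km): east 10 sin 200° = -3.42, north 10 cos 200° = -9.40
Leg 3 (N63°W, 73 km): east 73 sin 297° = -65.04, north 73 cos 297° = 33.14
Net: -107.78 east, -3.79 north. Distance = √((-107.78)² + (-3.79)²) = 107.849 km.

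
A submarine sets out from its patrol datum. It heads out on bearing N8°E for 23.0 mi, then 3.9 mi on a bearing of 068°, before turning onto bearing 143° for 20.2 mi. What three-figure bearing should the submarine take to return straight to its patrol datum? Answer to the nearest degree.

Leg 1 (N8°E, 23.0 mi): east 23.0 sin 8° = 3.20, north 23.0 cos 8° = 22.78
Leg 2 (068°, 3.9 mi): east 3.9 sin 68° = 3.62, north 3.9 cos 68° = 1.46
Leg 3 (143°, 20.2 mi): east 20.2 sin 143° = 12.16, north 20.2 cos 143° = -16.13
Net displacement: 18.97 east, 8.10 north. Direction back to start is (-18.97, -8.10): bearing = atan2(-18.97, -8.10) mod 360° = 246.87° ≈ 247°.

247°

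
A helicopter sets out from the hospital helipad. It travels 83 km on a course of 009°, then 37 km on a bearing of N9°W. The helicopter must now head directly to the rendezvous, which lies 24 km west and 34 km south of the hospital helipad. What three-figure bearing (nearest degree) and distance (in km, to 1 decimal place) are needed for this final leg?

Leg 1 (009°, 83 km): east 83 sin 9° = 12.98, north 83 cos 9° = 81.98
Leg 2 (N9°W, 37 km): east 37 sin 351° = -5.79, north 37 cos 351° = 36.54
Current position: (7.20, 118.52). Target: (-24, -34). Remaining: Δeast = -31.20, Δnorth = -152.52.
Bearing = atan2(-31.20, -152.52) mod 360° = 191.56°; distance = √((-31.20)² + (-152.52)²) = 155.680 km.

192°, 155.7 km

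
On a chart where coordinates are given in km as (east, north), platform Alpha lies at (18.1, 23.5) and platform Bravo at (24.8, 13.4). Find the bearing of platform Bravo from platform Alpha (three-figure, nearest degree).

146°

Δeast = 24.8 − 18.1 = 6.70; Δnorth = 13.4 − 23.5 = -10.10.
Bearing = atan2(Δeast, Δnorth) mod 360° = 146.44° ≈ 146°.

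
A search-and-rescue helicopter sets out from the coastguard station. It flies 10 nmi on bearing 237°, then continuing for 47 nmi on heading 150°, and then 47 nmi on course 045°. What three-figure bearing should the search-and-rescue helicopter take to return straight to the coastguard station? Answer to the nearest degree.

Leg 1 (237°, 10 nmi): east 10 sin 237° = -8.39, north 10 cos 237° = -5.45
Leg 2 (150°, 47 nmi): east 47 sin 150° = 23.50, north 47 cos 150° = -40.70
Leg 3 (045°, 47 nmi): east 47 sin 45° = 33.23, north 47 cos 45° = 33.23
Net displacement: 48.35 east, -12.92 north. Direction back to start is (-48.35, 12.92): bearing = atan2(-48.35, 12.92) mod 360° = 284.96° ≈ 285°.

285°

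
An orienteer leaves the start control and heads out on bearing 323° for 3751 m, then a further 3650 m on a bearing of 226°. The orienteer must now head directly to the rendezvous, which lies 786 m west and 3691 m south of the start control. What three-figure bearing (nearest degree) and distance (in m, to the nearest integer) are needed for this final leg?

Leg 1 (323°, 3751 m): east 3751 sin 323° = -2257.41, north 3751 cos 323° = 2995.68
Leg 2 (226°, 3650 m): east 3650 sin 226° = -2625.59, north 3650 cos 226° = -2535.50
Current position: (-4883.00, 460.18). Target: (-786, -3691). Remaining: Δeast = 4097.00, Δnorth = -4151.18.
Bearing = atan2(4097.00, -4151.18) mod 360° = 135.38°; distance = √((4097.00)² + (-4151.18)²) = 5832.468 m.

135°, 5832 m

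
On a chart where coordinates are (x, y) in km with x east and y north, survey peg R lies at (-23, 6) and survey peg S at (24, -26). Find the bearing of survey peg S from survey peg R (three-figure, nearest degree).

124°

Δeast = 24 − -23 = 47.00; Δnorth = -26 − 6 = -32.00.
Bearing = atan2(Δeast, Δnorth) mod 360° = 124.25° ≈ 124°.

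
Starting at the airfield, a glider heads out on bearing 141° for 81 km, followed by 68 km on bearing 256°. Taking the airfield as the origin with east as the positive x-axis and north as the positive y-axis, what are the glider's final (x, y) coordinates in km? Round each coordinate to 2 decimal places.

Leg 1 (141°, 81 km): east 81 sin 141° = 50.97, north 81 cos 141° = -62.95
Leg 2 (256°, 68 km): east 68 sin 256° = -65.98, north 68 cos 256° = -16.45
Summing: -15.01 km east, -79.40 km north → (-15.01, -79.40).

(-15.01, -79.40)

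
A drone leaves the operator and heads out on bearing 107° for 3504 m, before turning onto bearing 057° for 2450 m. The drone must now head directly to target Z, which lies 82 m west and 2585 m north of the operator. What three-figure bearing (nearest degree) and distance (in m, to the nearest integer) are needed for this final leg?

293°, 5941 m

Leg 1 (107°, 3504 m): east 3504 sin 107° = 3350.89, north 3504 cos 107° = -1024.47
Leg 2 (057°, 2450 m): east 2450 sin 57° = 2054.74, north 2450 cos 57° = 1334.37
Current position: (5405.63, 309.90). Target: (-82, 2585). Remaining: Δeast = -5487.63, Δnorth = 2275.10.
Bearing = atan2(-5487.63, 2275.10) mod 360° = 292.52°; distance = √((-5487.63)² + (2275.10)²) = 5940.559 m.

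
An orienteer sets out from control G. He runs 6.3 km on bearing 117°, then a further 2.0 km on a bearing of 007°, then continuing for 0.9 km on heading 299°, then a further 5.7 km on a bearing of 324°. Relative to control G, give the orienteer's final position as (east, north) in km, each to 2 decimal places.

Leg 1 (117°, 6.3 km): east 6.3 sin 117° = 5.61, north 6.3 cos 117° = -2.86
Leg 2 (007°, 2.0 km): east 2.0 sin 7° = 0.24, north 2.0 cos 7° = 1.99
Leg 3 (299°, 0.9 km): east 0.9 sin 299° = -0.79, north 0.9 cos 299° = 0.44
Leg 4 (324°, 5.7 km): east 5.7 sin 324° = -3.35, north 5.7 cos 324° = 4.61
Summing: 1.72 km east, 4.17 km north → (1.72, 4.17).

(1.72, 4.17)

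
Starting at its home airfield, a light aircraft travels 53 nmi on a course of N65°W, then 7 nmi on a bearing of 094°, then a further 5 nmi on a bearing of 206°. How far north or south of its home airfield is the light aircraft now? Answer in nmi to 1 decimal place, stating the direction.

Leg 1 (N65°W, 53 nmi): east 53 sin 295° = -48.03, north 53 cos 295° = 22.40
Leg 2 (094°, 7 nmi): east 7 sin 94° = 6.98, north 7 cos 94° = -0.49
Leg 3 (206°, 5 nmi): east 5 sin 206° = -2.19, north 5 cos 206° = -4.49
Net north component: 17.42 nmi.

17.4 nmi north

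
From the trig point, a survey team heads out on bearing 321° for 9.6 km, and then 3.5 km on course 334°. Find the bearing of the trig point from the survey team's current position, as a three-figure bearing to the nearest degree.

Leg 1 (321°, 9.6 km): east 9.6 sin 321° = -6.04, north 9.6 cos 321° = 7.46
Leg 2 (334°, 3.5 km): east 3.5 sin 334° = -1.53, north 3.5 cos 334° = 3.15
Net displacement: -7.58 east, 10.61 north. Direction back to start is (7.58, -10.61): bearing = atan2(7.58, -10.61) mod 360° = 144.46° ≈ 144°.

144°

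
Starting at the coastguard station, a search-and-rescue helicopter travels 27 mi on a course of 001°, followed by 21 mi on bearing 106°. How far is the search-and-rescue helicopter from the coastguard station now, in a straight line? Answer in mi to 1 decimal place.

Leg 1 (001°, 27 mi): east 27 sin 1° = 0.47, north 27 cos 1° = 27.00
Leg 2 (106°, 21 mi): east 21 sin 106° = 20.19, north 21 cos 106° = -5.79
Net: 20.66 east, 21.21 north. Distance = √((20.66)² + (21.21)²) = 29.606 mi.

29.6 mi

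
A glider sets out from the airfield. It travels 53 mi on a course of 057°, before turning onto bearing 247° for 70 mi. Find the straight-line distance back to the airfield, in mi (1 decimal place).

Leg 1 (057°, 53 mi): east 53 sin 57° = 44.45, north 53 cos 57° = 28.87
Leg 2 (247°, 70 mi): east 70 sin 247° = -64.44, north 70 cos 247° = -27.35
Net: -19.99 east, 1.51 north. Distance = √((-19.99)² + (1.51)²) = 20.043 mi.

20.0 mi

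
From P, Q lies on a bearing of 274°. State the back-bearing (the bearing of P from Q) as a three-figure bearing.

094°

Back-bearing = 274° − 180° = 094°.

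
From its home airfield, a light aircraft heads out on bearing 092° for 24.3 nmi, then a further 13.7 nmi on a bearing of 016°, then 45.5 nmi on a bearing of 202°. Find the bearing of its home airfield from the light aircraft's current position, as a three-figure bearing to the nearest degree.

340°

Leg 1 (092°, 24.3 nmi): east 24.3 sin 92° = 24.29, north 24.3 cos 92° = -0.85
Leg 2 (016°, 13.7 nmi): east 13.7 sin 16° = 3.78, north 13.7 cos 16° = 13.17
Leg 3 (202°, 45.5 nmi): east 45.5 sin 202° = -17.04, north 45.5 cos 202° = -42.19
Net displacement: 11.02 east, -29.87 north. Direction back to start is (-11.02, 29.87): bearing = atan2(-11.02, 29.87) mod 360° = 339.75° ≈ 340°.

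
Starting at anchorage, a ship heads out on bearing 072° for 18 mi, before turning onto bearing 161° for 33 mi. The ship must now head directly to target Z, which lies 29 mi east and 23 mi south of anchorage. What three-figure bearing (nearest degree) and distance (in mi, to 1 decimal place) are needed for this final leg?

023°, 2.9 mi

Leg 1 (072°, 18 mi): east 18 sin 72° = 17.12, north 18 cos 72° = 5.56
Leg 2 (161°, 33 mi): east 33 sin 161° = 10.74, north 33 cos 161° = -31.20
Current position: (27.86, -25.64). Target: (29, -23). Remaining: Δeast = 1.14, Δnorth = 2.64.
Bearing = atan2(1.14, 2.64) mod 360° = 23.31°; distance = √((1.14)² + (2.64)²) = 2.874 mi.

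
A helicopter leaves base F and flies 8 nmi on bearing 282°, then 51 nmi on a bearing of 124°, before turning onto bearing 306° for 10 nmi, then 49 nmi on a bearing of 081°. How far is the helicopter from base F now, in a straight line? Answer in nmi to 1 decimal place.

Leg 1 (282°, 8 nmi): east 8 sin 282° = -7.83, north 8 cos 282° = 1.66
Leg 2 (124°, 51 nmi): east 51 sin 124° = 42.28, north 51 cos 124° = -28.52
Leg 3 (306°, 10 nmi): east 10 sin 306° = -8.09, north 10 cos 306° = 5.88
Leg 4 (081°, 49 nmi): east 49 sin 81° = 48.40, north 49 cos 81° = 7.67
Net: 74.76 east, -13.31 north. Distance = √((74.76)² + (-13.31)²) = 75.938 nmi.

75.9 nmi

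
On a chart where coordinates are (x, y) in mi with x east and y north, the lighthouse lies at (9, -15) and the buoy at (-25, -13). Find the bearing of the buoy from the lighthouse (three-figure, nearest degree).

Δeast = -25 − 9 = -34.00; Δnorth = -13 − -15 = 2.00.
Bearing = atan2(Δeast, Δnorth) mod 360° = 273.37° ≈ 273°.

273°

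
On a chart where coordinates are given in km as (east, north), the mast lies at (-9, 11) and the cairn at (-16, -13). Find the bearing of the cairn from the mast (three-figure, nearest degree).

Δeast = -16 − -9 = -7.00; Δnorth = -13 − 11 = -24.00.
Bearing = atan2(Δeast, Δnorth) mod 360° = 196.26° ≈ 196°.

196°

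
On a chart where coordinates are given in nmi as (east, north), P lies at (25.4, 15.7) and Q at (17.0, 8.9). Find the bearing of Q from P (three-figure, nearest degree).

Δeast = 17.0 − 25.4 = -8.40; Δnorth = 8.9 − 15.7 = -6.80.
Bearing = atan2(Δeast, Δnorth) mod 360° = 231.01° ≈ 231°.

231°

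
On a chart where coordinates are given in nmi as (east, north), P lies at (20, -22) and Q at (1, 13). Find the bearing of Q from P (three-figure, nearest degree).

332°

Δeast = 1 − 20 = -19.00; Δnorth = 13 − -22 = 35.00.
Bearing = atan2(Δeast, Δnorth) mod 360° = 331.50° ≈ 332°.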